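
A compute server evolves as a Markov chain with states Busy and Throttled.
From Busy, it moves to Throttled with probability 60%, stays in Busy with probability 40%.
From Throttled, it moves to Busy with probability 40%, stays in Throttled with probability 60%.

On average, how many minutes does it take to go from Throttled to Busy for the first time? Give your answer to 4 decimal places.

Let t(s) be the expected number of minutes to first reach Busy from state s, with t(Busy) = 0. Conditioning on the first minute:
t(Throttled) = 1 + 0.6·t(Throttled)
Solving: t(Throttled) = 2.5000.
Expected minutes from Throttled to Busy: 2.5000.

2.5000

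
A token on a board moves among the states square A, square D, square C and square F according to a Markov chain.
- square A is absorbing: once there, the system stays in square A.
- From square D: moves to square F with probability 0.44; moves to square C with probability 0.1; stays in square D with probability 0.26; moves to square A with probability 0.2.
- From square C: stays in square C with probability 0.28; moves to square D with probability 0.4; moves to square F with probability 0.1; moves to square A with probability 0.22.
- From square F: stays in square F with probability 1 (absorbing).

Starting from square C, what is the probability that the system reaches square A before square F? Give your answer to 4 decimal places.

Let h(s) be the probability of absorption at square A starting from transient state s. Then h(square A) = 1 and h(square F) = 0. By first-step analysis:
h(square D) = 0.2·1 + 0.26·h(square D) + 0.1·h(square C) + 0.44·0
h(square C) = 0.22·1 + 0.4·h(square D) + 0.28·h(square C) + 0.1·0
Solving: h(square D) = 0.3369, h(square C) = 0.4927.
Starting from square C, the probability is 0.4927.

0.4927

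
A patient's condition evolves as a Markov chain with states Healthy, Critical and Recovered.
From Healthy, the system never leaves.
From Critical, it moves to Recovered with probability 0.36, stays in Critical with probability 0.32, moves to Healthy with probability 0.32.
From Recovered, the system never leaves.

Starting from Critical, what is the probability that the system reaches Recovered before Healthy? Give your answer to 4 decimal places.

Let h(s) be the probability of absorption at Recovered starting from transient state s. Then h(Recovered) = 1 and h(Healthy) = 0. By first-step analysis:
h(Critical) = 0.32·0 + 0.32·h(Critical) + 0.36·1
Solving: h(Critical) = 0.5294.
Starting from Critical, the probability is 0.5294.

0.5294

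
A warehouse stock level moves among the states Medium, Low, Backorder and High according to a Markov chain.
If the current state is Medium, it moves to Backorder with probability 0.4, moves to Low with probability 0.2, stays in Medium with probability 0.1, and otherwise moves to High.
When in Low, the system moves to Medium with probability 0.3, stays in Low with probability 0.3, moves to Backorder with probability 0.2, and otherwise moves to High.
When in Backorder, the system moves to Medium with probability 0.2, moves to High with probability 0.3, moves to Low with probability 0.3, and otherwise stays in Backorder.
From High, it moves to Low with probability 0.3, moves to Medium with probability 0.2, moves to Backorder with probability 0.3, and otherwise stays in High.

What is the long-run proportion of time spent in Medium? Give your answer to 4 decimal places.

0.2072

Let the stationary distribution be π with π = πP and π_1 + π_2 + π_3 + π_4 = 1.
π_1 = 0.1·π_1 + 0.3·π_2 + 0.2·π_3 + 0.2·π_4
π_2 = 0.2·π_1 + 0.3·π_2 + 0.3·π_3 + 0.3·π_4
π_3 = 0.4·π_1 + 0.2·π_2 + 0.2·π_3 + 0.3·π_4
Solving with the normalization constraint gives π = (0.2072, 0.2793, 0.2662, 0.2473).
So the stationary probability of Medium is 0.2072.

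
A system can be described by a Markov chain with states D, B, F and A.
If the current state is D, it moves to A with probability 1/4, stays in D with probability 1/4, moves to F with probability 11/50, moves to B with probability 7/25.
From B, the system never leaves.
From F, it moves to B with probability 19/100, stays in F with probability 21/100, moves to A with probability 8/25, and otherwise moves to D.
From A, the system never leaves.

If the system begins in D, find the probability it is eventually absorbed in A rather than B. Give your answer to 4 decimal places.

Let h(s) be the probability of absorption at A starting from transient state s. Then h(A) = 1 and h(B) = 0. By first-step analysis:
h(D) = 0.25·h(D) + 0.28·0 + 0.22·h(F) + 0.25·1
h(F) = 0.28·h(D) + 0.19·0 + 0.21·h(F) + 0.32·1
Solving: h(D) = 0.5046, h(F) = 0.5839.
Starting from D, the probability is 0.5046.

0.5046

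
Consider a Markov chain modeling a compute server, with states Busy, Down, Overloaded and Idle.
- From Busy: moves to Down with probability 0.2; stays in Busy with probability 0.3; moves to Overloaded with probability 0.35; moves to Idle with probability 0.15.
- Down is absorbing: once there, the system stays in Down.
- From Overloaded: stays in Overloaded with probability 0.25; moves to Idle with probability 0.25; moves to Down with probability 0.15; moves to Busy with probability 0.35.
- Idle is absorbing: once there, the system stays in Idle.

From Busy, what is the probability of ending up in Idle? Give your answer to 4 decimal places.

Let h(s) be the probability of absorption at Idle starting from transient state s. Then h(Idle) = 1 and h(Down) = 0. By first-step analysis:
h(Busy) = 0.3·h(Busy) + 0.2·0 + 0.35·h(Overloaded) + 0.15·1
h(Overloaded) = 0.35·h(Busy) + 0.15·0 + 0.25·h(Overloaded) + 0.25·1
Solving: h(Busy) = 0.4969, h(Overloaded) = 0.5652.
Starting from Busy, the probability is 0.4969.

0.4969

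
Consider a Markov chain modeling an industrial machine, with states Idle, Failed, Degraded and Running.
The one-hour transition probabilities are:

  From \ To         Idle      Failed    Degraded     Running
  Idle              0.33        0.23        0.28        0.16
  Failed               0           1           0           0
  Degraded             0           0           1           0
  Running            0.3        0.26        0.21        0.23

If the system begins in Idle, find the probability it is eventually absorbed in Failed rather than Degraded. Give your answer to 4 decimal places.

0.4674

Let h(s) be the probability of absorption at Failed starting from transient state s. Then h(Failed) = 1 and h(Degraded) = 0. By first-step analysis:
h(Idle) = 0.33·h(Idle) + 0.23·1 + 0.28·0 + 0.16·h(Running)
h(Running) = 0.3·h(Idle) + 0.26·1 + 0.21·0 + 0.23·h(Running)
Solving: h(Idle) = 0.4674, h(Running) = 0.5198.
Starting from Idle, the probability is 0.4674.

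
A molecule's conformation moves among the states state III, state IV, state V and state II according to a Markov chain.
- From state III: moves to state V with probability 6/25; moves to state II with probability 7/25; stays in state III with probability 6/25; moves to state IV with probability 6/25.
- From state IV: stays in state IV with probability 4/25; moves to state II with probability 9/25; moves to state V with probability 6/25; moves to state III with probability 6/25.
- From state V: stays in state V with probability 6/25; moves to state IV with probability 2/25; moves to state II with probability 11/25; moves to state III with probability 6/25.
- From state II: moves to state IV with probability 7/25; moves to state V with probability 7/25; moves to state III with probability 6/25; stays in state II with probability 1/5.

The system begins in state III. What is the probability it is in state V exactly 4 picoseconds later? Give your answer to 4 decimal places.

Propagate the distribution vector 4 picoseconds from state III.
After 0 picoseconds: (1.0000, 0.0000, 0.0000, 0.0000)
After 1 picosecond: (0.2400, 0.2400, 0.2400, 0.2800)
After 2 picoseconds: (0.2400, 0.1936, 0.2512, 0.3152)
After 3 picoseconds: (0.2400, 0.1969, 0.2526, 0.3105)
After 4 picoseconds: (0.2400, 0.1962, 0.2524, 0.3113)
P(in state V after 4 picoseconds) = 0.2524

0.2524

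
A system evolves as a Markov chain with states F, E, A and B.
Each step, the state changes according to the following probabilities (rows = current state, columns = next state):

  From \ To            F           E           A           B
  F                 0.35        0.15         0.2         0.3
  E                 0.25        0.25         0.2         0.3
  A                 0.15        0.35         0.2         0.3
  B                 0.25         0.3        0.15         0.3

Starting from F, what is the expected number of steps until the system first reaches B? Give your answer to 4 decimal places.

3.3333

Let t(s) be the expected number of steps to first reach B from state s, with t(B) = 0. Conditioning on the first step:
t(F) = 1 + 0.35·t(F) + 0.15·t(E) + 0.2·t(A)
t(E) = 1 + 0.25·t(F) + 0.25·t(E) + 0.2·t(A)
t(A) = 1 + 0.15·t(F) + 0.35·t(E) + 0.2·t(A)
Solving: t(F) = 3.3333, t(E) = 3.3333, t(A) = 3.3333.
Expected steps from F to B: 3.3333.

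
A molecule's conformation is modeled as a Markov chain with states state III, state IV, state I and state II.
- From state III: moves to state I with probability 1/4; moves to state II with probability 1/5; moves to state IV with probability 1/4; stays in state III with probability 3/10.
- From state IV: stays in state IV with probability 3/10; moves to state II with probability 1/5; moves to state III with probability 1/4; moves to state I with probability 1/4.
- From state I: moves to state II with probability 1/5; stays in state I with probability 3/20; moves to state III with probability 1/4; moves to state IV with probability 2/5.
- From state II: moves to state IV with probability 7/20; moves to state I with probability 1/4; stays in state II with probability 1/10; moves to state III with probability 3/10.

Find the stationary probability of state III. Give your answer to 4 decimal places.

0.2727

Let the stationary distribution be π with π = πP and π_1 + π_2 + π_3 + π_4 = 1.
π_1 = 0.3·π_1 + 0.25·π_2 + 0.25·π_3 + 0.3·π_4
π_2 = 0.25·π_1 + 0.3·π_2 + 0.4·π_3 + 0.35·π_4
π_3 = 0.25·π_1 + 0.25·π_2 + 0.15·π_3 + 0.25·π_4
Solving with the normalization constraint gives π = (0.2727, 0.3182, 0.2273, 0.1818).
So the stationary probability of state III is 0.2727.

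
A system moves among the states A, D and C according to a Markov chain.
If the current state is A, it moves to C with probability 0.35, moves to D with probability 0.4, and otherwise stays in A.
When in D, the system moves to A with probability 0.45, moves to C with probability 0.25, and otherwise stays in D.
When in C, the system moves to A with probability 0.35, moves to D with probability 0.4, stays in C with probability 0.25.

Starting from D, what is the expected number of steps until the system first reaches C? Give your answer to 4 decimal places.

Let t(s) be the expected number of steps to first reach C from state s, with t(C) = 0. Conditioning on the first step:
t(A) = 1 + 0.25·t(A) + 0.4·t(D)
t(D) = 1 + 0.45·t(A) + 0.3·t(D)
Solving: t(A) = 3.1884, t(D) = 3.4783.
Expected steps from D to C: 3.4783.

3.4783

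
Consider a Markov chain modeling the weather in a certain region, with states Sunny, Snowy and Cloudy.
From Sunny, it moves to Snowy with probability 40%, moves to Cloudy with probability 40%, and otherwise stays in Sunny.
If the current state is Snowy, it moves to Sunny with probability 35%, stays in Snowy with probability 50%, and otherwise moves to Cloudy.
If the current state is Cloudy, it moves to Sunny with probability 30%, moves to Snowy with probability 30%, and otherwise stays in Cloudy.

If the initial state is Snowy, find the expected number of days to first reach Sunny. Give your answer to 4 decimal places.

Let t(s) be the expected number of days to first reach Sunny from state s, with t(Sunny) = 0. Conditioning on the first day:
t(Snowy) = 1 + 0.5·t(Snowy) + 0.15·t(Cloudy)
t(Cloudy) = 1 + 0.3·t(Snowy) + 0.4·t(Cloudy)
Solving: t(Snowy) = 2.9412, t(Cloudy) = 3.1373.
Expected days from Snowy to Sunny: 2.9412.

2.9412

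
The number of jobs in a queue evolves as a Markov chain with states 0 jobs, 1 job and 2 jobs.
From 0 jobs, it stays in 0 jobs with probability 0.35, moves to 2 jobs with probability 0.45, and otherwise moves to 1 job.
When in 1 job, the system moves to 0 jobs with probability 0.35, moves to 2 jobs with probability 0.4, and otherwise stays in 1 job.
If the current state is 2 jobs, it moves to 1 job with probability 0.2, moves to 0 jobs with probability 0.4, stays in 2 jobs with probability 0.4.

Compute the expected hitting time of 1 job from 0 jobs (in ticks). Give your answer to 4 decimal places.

5.0000

Let t(s) be the expected number of ticks to first reach 1 job from state s, with t(1 job) = 0. Conditioning on the first tick:
t(0 jobs) = 1 + 0.35·t(0 jobs) + 0.45·t(2 jobs)
t(2 jobs) = 1 + 0.4·t(0 jobs) + 0.4·t(2 jobs)
Solving: t(0 jobs) = 5.0000, t(2 jobs) = 5.0000.
Expected ticks from 0 jobs to 1 job: 5.0000.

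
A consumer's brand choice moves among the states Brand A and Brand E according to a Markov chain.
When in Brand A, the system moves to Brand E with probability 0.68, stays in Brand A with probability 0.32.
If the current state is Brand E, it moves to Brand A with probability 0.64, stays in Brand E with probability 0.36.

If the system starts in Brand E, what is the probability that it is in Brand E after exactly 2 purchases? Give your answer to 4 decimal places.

Sum over the intermediate state after 1 purchase:
P = P(Brand E→Brand A)·P(Brand A→Brand E) + P(Brand E→Brand E)·P(Brand E→Brand E)
  = 0.64×0.68 + 0.36×0.36
  = 0.4352 + 0.1296 = 0.5648

0.5648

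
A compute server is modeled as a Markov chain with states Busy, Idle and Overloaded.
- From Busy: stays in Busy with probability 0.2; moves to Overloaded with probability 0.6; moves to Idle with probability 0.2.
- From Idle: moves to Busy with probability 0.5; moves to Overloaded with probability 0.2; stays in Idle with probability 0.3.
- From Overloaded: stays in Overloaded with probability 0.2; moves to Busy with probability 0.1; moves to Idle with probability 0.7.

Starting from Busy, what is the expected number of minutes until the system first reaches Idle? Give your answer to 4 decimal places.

2.4138

Let t(s) be the expected number of minutes to first reach Idle from state s, with t(Idle) = 0. Conditioning on the first minute:
t(Busy) = 1 + 0.2·t(Busy) + 0.6·t(Overloaded)
t(Overloaded) = 1 + 0.1·t(Busy) + 0.2·t(Overloaded)
Solving: t(Busy) = 2.4138, t(Overloaded) = 1.5517.
Expected minutes from Busy to Idle: 2.4138.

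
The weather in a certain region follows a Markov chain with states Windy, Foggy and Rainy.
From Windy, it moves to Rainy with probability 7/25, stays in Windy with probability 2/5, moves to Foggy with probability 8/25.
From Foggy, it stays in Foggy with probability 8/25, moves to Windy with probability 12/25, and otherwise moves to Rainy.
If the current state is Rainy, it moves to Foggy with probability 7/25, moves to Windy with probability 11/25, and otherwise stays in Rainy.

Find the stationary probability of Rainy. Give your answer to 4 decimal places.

0.2552

Let the stationary distribution be π with π = πP and π_1 + π_2 + π_3 = 1.
π_1 = 0.4·π_1 + 0.48·π_2 + 0.44·π_3
π_2 = 0.32·π_1 + 0.32·π_2 + 0.28·π_3
Solving with the normalization constraint gives π = (0.4350, 0.3098, 0.2552).
So the stationary probability of Rainy is 0.2552.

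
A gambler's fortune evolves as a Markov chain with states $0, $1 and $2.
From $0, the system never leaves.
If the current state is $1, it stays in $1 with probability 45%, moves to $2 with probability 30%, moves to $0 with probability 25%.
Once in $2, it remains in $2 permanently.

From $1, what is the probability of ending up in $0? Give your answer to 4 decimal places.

0.4545

Let h(s) be the probability of absorption at $0 starting from transient state s. Then h($0) = 1 and h($2) = 0. By first-step analysis:
h($1) = 0.25·1 + 0.45·h($1) + 0.3·0
Solving: h($1) = 0.4545.
Starting from $1, the probability is 0.4545.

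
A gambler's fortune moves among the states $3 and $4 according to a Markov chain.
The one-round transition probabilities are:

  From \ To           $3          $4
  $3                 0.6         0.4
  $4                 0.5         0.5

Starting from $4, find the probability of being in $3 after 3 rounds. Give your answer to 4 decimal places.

0.5550

Propagate the distribution vector 3 rounds from $4.
After 0 rounds: (0.0000, 1.0000)
After 1 round: (0.5000, 0.5000)
After 2 rounds: (0.5500, 0.4500)
After 3 rounds: (0.5550, 0.4450)
P(in $3 after 3 rounds) = 0.5550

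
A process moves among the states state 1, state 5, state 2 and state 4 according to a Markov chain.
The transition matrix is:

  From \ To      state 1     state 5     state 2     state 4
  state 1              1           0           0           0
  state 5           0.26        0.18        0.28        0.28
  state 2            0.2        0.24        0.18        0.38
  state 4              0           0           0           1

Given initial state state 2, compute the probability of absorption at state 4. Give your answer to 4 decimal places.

0.6259

Let h(s) be the probability of absorption at state 4 starting from transient state s. Then h(state 4) = 1 and h(state 1) = 0. By first-step analysis:
h(state 5) = 0.26·0 + 0.18·h(state 5) + 0.28·h(state 2) + 0.28·1
h(state 2) = 0.2·0 + 0.24·h(state 5) + 0.18·h(state 2) + 0.38·1
Solving: h(state 5) = 0.5552, h(state 2) = 0.6259.
Starting from state 2, the probability is 0.6259.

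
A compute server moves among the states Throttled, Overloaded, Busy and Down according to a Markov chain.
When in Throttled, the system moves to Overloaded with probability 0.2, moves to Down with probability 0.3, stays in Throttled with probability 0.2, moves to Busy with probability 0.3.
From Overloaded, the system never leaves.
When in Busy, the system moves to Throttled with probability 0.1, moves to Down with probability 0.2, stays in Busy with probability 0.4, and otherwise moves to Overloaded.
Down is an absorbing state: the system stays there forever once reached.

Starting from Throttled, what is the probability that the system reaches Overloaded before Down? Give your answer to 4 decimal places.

Let h(s) be the probability of absorption at Overloaded starting from transient state s. Then h(Overloaded) = 1 and h(Down) = 0. By first-step analysis:
h(Throttled) = 0.2·h(Throttled) + 0.2·1 + 0.3·h(Busy) + 0.3·0
h(Busy) = 0.1·h(Throttled) + 0.3·1 + 0.4·h(Busy) + 0.2·0
Solving: h(Throttled) = 0.4667, h(Busy) = 0.5778.
Starting from Throttled, the probability is 0.4667.

0.4667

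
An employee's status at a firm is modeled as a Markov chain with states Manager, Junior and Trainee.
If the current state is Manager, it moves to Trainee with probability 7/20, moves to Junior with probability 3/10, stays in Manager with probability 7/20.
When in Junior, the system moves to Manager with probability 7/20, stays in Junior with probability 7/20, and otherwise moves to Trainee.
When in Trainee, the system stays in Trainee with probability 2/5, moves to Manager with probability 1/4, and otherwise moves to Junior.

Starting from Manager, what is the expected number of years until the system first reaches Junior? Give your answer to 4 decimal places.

3.1405

Let t(s) be the expected number of years to first reach Junior from state s, with t(Junior) = 0. Conditioning on the first year:
t(Manager) = 1 + 0.35·t(Manager) + 0.35·t(Trainee)
t(Trainee) = 1 + 0.25·t(Manager) + 0.4·t(Trainee)
Solving: t(Manager) = 3.1405, t(Trainee) = 2.9752.
Expected years from Manager to Junior: 3.1405.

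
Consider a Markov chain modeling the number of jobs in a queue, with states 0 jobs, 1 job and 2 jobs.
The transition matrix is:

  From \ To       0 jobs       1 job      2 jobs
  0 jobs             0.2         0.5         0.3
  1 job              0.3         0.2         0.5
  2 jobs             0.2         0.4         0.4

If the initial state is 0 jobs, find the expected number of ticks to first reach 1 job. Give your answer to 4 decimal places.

Let t(s) be the expected number of ticks to first reach 1 job from state s, with t(1 job) = 0. Conditioning on the first tick:
t(0 jobs) = 1 + 0.2·t(0 jobs) + 0.3·t(2 jobs)
t(2 jobs) = 1 + 0.2·t(0 jobs) + 0.4·t(2 jobs)
Solving: t(0 jobs) = 2.1429, t(2 jobs) = 2.3810.
Expected ticks from 0 jobs to 1 job: 2.1429.

2.1429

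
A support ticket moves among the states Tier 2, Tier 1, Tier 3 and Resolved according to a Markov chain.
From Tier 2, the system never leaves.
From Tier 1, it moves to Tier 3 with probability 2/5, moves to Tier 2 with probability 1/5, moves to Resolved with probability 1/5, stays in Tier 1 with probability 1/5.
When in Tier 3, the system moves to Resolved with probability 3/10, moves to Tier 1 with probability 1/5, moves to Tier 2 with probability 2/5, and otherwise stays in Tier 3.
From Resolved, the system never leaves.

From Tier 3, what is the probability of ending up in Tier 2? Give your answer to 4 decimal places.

Let h(s) be the probability of absorption at Tier 2 starting from transient state s. Then h(Tier 2) = 1 and h(Resolved) = 0. By first-step analysis:
h(Tier 1) = 0.2·1 + 0.2·h(Tier 1) + 0.4·h(Tier 3) + 0.2·0
h(Tier 3) = 0.4·1 + 0.2·h(Tier 1) + 0.1·h(Tier 3) + 0.3·0
Solving: h(Tier 1) = 0.5313, h(Tier 3) = 0.5625.
Starting from Tier 3, the probability is 0.5625.

0.5625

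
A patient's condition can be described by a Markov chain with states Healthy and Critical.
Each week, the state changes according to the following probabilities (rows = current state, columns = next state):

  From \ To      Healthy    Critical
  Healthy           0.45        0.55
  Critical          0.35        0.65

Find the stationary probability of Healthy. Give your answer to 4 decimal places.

Let the stationary distribution be π with π = πP and π_1 + π_2 = 1.
π_1 = 0.45·π_1 + 0.35·π_2
Solving with the normalization constraint gives π = (0.3889, 0.6111).
So the stationary probability of Healthy is 0.3889.

0.3889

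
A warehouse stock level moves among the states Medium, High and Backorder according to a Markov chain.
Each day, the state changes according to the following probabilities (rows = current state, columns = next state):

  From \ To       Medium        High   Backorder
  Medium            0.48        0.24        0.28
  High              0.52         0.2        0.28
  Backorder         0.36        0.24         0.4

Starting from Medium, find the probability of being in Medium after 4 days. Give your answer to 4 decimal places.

0.4511

Propagate the distribution vector 4 days from Medium.
After 0 days: (1.0000, 0.0000, 0.0000)
After 1 day: (0.4800, 0.2400, 0.2800)
After 2 days: (0.4560, 0.2304, 0.3136)
After 3 days: (0.4516, 0.2308, 0.3176)
After 4 days: (0.4511, 0.2308, 0.3181)
P(in Medium after 4 days) = 0.4511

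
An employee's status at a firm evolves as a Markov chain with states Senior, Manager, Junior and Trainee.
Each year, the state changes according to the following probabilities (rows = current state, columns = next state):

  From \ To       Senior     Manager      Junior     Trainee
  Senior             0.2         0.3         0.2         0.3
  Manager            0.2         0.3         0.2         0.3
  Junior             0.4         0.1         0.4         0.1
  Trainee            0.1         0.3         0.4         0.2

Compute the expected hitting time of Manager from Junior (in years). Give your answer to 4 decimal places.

Let t(s) be the expected number of years to first reach Manager from state s, with t(Manager) = 0. Conditioning on the first year:
t(Senior) = 1 + 0.2·t(Senior) + 0.2·t(Junior) + 0.3·t(Trainee)
t(Junior) = 1 + 0.4·t(Senior) + 0.4·t(Junior) + 0.1·t(Trainee)
t(Trainee) = 1 + 0.1·t(Senior) + 0.4·t(Junior) + 0.2·t(Trainee)
Solving: t(Senior) = 4.1818, t(Junior) = 5.1818, t(Trainee) = 4.3636.
Expected years from Junior to Manager: 5.1818.

5.1818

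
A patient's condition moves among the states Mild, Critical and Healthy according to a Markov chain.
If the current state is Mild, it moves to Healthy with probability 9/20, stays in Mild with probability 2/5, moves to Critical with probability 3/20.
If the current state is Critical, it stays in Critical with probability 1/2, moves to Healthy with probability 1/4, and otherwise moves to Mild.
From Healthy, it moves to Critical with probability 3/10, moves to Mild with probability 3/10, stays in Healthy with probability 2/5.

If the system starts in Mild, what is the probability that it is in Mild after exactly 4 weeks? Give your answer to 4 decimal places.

0.3168

Propagate the distribution vector 4 weeks from Mild.
After 0 weeks: (1.0000, 0.0000, 0.0000)
After 1 week: (0.4000, 0.1500, 0.4500)
After 2 weeks: (0.3325, 0.2700, 0.3975)
After 3 weeks: (0.3198, 0.3041, 0.3761)
After 4 weeks: (0.3168, 0.3129, 0.3704)
P(in Mild after 4 weeks) = 0.3168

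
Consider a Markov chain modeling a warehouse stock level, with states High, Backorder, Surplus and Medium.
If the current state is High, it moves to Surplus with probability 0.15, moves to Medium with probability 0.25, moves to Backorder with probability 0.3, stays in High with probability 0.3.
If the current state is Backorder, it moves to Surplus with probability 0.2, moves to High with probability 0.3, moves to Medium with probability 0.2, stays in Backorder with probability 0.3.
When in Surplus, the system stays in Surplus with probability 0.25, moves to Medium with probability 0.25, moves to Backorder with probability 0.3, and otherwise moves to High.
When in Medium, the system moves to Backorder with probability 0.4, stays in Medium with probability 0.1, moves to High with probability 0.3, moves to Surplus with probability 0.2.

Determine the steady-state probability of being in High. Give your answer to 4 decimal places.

0.2804

Let the stationary distribution be π with π = πP and π_1 + π_2 + π_3 + π_4 = 1.
π_1 = 0.3·π_1 + 0.3·π_2 + 0.2·π_3 + 0.3·π_4
π_2 = 0.3·π_1 + 0.3·π_2 + 0.3·π_3 + 0.4·π_4
π_3 = 0.15·π_1 + 0.2·π_2 + 0.25·π_3 + 0.2·π_4
Solving with the normalization constraint gives π = (0.2804, 0.3203, 0.1958, 0.2035).
So the stationary probability of High is 0.2804.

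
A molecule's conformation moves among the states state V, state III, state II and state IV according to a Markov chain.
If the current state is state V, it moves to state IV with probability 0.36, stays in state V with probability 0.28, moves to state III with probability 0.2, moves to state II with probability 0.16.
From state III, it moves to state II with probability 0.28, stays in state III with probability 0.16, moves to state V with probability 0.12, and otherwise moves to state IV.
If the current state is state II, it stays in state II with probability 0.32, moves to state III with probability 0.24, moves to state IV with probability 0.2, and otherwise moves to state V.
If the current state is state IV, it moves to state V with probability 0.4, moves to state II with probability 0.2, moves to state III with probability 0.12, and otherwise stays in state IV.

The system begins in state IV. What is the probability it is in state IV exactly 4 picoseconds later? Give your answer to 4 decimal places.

Propagate the distribution vector 4 picoseconds from state IV.
After 0 picoseconds: (0.0000, 0.0000, 0.0000, 1.0000)
After 1 picosecond: (0.4000, 0.1200, 0.2000, 0.2800)
After 2 picoseconds: (0.2864, 0.1808, 0.2176, 0.3152)
After 3 picoseconds: (0.2802, 0.1763, 0.2291, 0.3144)
After 4 picoseconds: (0.2804, 0.1770, 0.2304, 0.3123)
P(in state IV after 4 picoseconds) = 0.3123

0.3123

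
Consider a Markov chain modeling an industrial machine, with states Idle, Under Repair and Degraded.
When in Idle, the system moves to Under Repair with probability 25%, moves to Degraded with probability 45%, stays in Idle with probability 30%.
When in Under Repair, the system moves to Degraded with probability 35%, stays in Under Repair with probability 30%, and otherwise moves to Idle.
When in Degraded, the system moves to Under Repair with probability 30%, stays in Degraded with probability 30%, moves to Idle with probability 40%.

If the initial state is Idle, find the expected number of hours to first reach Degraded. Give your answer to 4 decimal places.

Let t(s) be the expected number of hours to first reach Degraded from state s, with t(Degraded) = 0. Conditioning on the first hour:
t(Idle) = 1 + 0.3·t(Idle) + 0.25·t(Under Repair)
t(Under Repair) = 1 + 0.35·t(Idle) + 0.3·t(Under Repair)
Solving: t(Idle) = 2.3602, t(Under Repair) = 2.6087.
Expected hours from Idle to Degraded: 2.3602.

2.3602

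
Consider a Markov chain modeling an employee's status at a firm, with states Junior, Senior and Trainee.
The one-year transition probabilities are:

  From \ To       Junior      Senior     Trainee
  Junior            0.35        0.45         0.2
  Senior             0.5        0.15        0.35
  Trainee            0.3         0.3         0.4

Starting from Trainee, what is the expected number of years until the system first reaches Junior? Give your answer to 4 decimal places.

Let t(s) be the expected number of years to first reach Junior from state s, with t(Junior) = 0. Conditioning on the first year:
t(Senior) = 1 + 0.15·t(Senior) + 0.35·t(Trainee)
t(Trainee) = 1 + 0.3·t(Senior) + 0.4·t(Trainee)
Solving: t(Senior) = 2.3457, t(Trainee) = 2.8395.
Expected years from Trainee to Junior: 2.8395.

2.8395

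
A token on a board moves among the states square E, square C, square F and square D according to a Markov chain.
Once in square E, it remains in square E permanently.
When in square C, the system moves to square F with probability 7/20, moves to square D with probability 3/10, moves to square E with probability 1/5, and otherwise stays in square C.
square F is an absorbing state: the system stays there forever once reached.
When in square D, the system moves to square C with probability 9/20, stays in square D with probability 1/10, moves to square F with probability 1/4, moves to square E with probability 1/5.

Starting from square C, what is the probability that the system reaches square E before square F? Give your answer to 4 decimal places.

Let h(s) be the probability of absorption at square E starting from transient state s. Then h(square E) = 1 and h(square F) = 0. By first-step analysis:
h(square C) = 0.2·1 + 0.15·h(square C) + 0.35·0 + 0.3·h(square D)
h(square D) = 0.2·1 + 0.45·h(square C) + 0.25·0 + 0.1·h(square D)
Solving: h(square C) = 0.3810, h(square D) = 0.4127.
Starting from square C, the probability is 0.3810.

0.3810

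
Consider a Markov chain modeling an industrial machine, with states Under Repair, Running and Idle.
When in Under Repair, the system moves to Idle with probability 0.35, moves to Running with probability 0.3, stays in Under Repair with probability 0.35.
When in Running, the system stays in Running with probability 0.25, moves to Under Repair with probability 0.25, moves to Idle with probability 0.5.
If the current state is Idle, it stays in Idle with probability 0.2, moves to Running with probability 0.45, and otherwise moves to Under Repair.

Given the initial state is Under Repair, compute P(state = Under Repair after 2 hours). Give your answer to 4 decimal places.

0.3200

Sum over the intermediate state after 1 hour:
P = P(Under Repair→Under Repair)·P(Under Repair→Under Repair) + P(Under Repair→Running)·P(Running→Under Repair) + P(Under Repair→Idle)·P(Idle→Under Repair)
  = 0.35×0.35 + 0.3×0.25 + 0.35×0.35
  = 0.1225 + 0.0750 + 0.1225 = 0.3200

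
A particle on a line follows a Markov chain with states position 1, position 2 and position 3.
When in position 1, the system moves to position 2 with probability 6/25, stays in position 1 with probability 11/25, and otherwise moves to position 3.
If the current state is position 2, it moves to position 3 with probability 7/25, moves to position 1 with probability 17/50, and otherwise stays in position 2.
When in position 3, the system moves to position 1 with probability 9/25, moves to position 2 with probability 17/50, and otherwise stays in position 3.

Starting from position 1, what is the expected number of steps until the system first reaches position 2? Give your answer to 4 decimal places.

3.6850

Let t(s) be the expected number of steps to first reach position 2 from state s, with t(position 2) = 0. Conditioning on the first step:
t(position 1) = 1 + 0.44·t(position 1) + 0.32·t(position 3)
t(position 3) = 1 + 0.36·t(position 1) + 0.3·t(position 3)
Solving: t(position 1) = 3.6850, t(position 3) = 3.3237.
Expected steps from position 1 to position 2: 3.6850.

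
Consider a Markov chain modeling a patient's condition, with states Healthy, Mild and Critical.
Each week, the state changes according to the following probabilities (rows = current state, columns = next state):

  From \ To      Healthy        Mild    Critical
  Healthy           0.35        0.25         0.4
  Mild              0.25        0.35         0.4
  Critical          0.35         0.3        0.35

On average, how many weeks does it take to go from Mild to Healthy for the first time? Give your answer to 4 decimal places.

Let t(s) be the expected number of weeks to first reach Healthy from state s, with t(Healthy) = 0. Conditioning on the first week:
t(Mild) = 1 + 0.35·t(Mild) + 0.4·t(Critical)
t(Critical) = 1 + 0.3·t(Mild) + 0.35·t(Critical)
Solving: t(Mild) = 3.4711, t(Critical) = 3.1405.
Expected weeks from Mild to Healthy: 3.4711.

3.4711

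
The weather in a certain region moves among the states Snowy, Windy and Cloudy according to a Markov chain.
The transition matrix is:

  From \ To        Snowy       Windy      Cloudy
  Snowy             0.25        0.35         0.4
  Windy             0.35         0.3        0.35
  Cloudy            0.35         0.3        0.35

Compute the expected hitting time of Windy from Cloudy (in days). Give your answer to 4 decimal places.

3.1655

Let t(s) be the expected number of days to first reach Windy from state s, with t(Windy) = 0. Conditioning on the first day:
t(Snowy) = 1 + 0.25·t(Snowy) + 0.4·t(Cloudy)
t(Cloudy) = 1 + 0.35·t(Snowy) + 0.35·t(Cloudy)
Solving: t(Snowy) = 3.0216, t(Cloudy) = 3.1655.
Expected days from Cloudy to Windy: 3.1655.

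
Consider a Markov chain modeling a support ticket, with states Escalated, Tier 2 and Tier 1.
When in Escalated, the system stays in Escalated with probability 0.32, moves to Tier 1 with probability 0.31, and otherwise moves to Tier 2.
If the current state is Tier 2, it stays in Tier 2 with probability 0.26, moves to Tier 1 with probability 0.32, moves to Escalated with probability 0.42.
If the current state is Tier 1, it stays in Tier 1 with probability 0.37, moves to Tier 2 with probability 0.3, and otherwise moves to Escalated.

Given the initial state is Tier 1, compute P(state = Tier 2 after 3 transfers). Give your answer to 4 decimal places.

Propagate the distribution vector 3 transfers from Tier 1.
After 0 transfers: (0.0000, 0.0000, 1.0000)
After 1 transfer: (0.3300, 0.3000, 0.3700)
After 2 transfers: (0.3537, 0.3111, 0.3352)
After 3 transfers: (0.3545, 0.3123, 0.3332)
P(in Tier 2 after 3 transfers) = 0.3123

0.3123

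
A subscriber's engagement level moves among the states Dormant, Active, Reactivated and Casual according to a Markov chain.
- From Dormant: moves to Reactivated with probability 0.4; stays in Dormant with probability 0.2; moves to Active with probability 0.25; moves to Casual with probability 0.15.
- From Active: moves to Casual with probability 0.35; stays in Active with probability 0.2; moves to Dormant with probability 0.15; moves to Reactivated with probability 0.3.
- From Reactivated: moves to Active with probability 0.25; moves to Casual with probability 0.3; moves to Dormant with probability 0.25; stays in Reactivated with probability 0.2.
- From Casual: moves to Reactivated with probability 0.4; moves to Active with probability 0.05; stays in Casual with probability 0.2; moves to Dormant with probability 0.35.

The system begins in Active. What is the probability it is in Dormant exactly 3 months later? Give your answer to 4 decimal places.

Propagate the distribution vector 3 months from Active.
After 0 months: (0.0000, 1.0000, 0.0000, 0.0000)
After 1 month: (0.1500, 0.2000, 0.3000, 0.3500)
After 2 months: (0.2575, 0.1700, 0.3200, 0.2525)
After 3 months: (0.2454, 0.1910, 0.3190, 0.2446)
P(in Dormant after 3 months) = 0.2454

0.2454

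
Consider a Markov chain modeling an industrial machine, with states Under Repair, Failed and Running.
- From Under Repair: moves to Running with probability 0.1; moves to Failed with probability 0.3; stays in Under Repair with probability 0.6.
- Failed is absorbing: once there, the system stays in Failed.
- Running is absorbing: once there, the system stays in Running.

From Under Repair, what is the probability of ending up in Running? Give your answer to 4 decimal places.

0.2500

Let h(s) be the probability of absorption at Running starting from transient state s. Then h(Running) = 1 and h(Failed) = 0. By first-step analysis:
h(Under Repair) = 0.6·h(Under Repair) + 0.3·0 + 0.1·1
Solving: h(Under Repair) = 0.2500.
Starting from Under Repair, the probability is 0.2500.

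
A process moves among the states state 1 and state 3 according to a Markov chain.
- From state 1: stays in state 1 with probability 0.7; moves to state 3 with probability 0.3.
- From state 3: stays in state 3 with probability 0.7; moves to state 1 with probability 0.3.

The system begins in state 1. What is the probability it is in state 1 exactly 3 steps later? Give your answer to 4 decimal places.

Propagate the distribution vector 3 steps from state 1.
After 0 steps: (1.0000, 0.0000)
After 1 step: (0.7000, 0.3000)
After 2 steps: (0.5800, 0.4200)
After 3 steps: (0.5320, 0.4680)
P(in state 1 after 3 steps) = 0.5320

0.5320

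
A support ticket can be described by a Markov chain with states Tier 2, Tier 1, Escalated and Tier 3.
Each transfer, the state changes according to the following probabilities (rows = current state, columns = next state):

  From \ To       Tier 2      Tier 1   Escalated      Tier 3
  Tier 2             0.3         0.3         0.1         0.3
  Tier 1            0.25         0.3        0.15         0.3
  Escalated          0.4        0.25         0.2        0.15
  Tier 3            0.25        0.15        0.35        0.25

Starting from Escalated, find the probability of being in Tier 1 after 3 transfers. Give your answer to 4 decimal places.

0.2521

Propagate the distribution vector 3 transfers from Escalated.
After 0 transfers: (0.0000, 0.0000, 1.0000, 0.0000)
After 1 transfer: (0.4000, 0.2500, 0.2000, 0.1500)
After 2 transfers: (0.3000, 0.2675, 0.1700, 0.2625)
After 3 transfers: (0.2905, 0.2521, 0.1960, 0.2614)
P(in Tier 1 after 3 transfers) = 0.2521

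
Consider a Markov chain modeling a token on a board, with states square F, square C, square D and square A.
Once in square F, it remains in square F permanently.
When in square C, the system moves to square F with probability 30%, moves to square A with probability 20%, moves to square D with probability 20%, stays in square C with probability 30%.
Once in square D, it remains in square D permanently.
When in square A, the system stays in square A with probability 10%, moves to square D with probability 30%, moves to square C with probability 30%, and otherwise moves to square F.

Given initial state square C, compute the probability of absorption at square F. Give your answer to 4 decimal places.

Let h(s) be the probability of absorption at square F starting from transient state s. Then h(square F) = 1 and h(square D) = 0. By first-step analysis:
h(square C) = 0.3·1 + 0.3·h(square C) + 0.2·0 + 0.2·h(square A)
h(square A) = 0.3·1 + 0.3·h(square C) + 0.3·0 + 0.1·h(square A)
Solving: h(square C) = 0.5789, h(square A) = 0.5263.
Starting from square C, the probability is 0.5789.

0.5789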